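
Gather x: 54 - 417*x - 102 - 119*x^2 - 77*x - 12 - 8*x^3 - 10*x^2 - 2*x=-8*x^3 - 129*x^2 - 496*x - 60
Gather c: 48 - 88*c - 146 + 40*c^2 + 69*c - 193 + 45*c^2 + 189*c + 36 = 85*c^2 + 170*c - 255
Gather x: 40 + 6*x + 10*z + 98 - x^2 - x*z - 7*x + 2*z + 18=-x^2 + x*(-z - 1) + 12*z + 156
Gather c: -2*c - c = -3*c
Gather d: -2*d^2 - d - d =-2*d^2 - 2*d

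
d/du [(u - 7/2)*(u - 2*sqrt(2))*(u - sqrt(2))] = 3*u^2 - 6*sqrt(2)*u - 7*u + 4 + 21*sqrt(2)/2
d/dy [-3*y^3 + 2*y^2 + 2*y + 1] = -9*y^2 + 4*y + 2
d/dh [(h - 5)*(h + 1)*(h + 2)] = 3*h^2 - 4*h - 13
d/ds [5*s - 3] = 5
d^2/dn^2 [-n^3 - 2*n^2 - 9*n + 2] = -6*n - 4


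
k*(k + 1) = k^2 + k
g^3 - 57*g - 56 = (g - 8)*(g + 1)*(g + 7)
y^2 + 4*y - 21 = (y - 3)*(y + 7)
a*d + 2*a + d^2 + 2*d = (a + d)*(d + 2)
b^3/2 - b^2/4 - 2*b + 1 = (b/2 + 1)*(b - 2)*(b - 1/2)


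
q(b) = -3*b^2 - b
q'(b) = -6*b - 1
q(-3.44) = -32.06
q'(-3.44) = 19.64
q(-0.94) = -1.71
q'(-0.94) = 4.64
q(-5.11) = -73.23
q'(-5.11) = 29.66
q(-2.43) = -15.28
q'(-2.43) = 13.58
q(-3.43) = -31.86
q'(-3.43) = 19.58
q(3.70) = -44.77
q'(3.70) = -23.20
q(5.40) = -92.88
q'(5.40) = -33.40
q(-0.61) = -0.51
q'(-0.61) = 2.66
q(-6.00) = -102.00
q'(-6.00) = 35.00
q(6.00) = -114.00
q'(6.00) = -37.00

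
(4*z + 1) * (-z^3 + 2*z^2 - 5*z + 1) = -4*z^4 + 7*z^3 - 18*z^2 - z + 1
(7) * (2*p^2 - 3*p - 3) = 14*p^2 - 21*p - 21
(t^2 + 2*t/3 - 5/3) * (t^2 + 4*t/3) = t^4 + 2*t^3 - 7*t^2/9 - 20*t/9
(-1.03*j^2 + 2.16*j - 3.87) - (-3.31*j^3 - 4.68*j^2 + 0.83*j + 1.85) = 3.31*j^3 + 3.65*j^2 + 1.33*j - 5.72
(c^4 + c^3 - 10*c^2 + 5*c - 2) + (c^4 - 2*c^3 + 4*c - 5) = 2*c^4 - c^3 - 10*c^2 + 9*c - 7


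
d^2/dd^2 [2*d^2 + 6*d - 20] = 4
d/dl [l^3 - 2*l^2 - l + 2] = 3*l^2 - 4*l - 1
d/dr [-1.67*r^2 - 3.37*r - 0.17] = -3.34*r - 3.37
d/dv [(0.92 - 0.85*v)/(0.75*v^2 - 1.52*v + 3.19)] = (0.6375*v^2 - 1.38*v - 1.3131)/(0.5625*v^4 - 2.28*v^3 + 7.0954*v^2 - 9.6976*v + 10.1761)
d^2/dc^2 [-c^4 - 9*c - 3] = -12*c^2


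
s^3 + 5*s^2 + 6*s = s*(s + 2)*(s + 3)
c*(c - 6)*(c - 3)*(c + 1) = c^4 - 8*c^3 + 9*c^2 + 18*c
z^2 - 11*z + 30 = (z - 6)*(z - 5)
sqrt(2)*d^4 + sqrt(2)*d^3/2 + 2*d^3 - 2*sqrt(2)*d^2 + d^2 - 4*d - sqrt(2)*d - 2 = (d - sqrt(2))*(d + sqrt(2))^2*(sqrt(2)*d + sqrt(2)/2)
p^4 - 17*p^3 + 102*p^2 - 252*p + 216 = (p - 6)^2*(p - 3)*(p - 2)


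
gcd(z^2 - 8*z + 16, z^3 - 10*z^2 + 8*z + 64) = z - 4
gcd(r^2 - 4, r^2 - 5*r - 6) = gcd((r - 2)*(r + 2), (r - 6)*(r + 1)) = 1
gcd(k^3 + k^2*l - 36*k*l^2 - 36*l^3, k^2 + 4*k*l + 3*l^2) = k + l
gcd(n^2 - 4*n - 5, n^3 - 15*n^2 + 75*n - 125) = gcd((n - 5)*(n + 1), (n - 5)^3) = n - 5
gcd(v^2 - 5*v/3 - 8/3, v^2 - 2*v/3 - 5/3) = v + 1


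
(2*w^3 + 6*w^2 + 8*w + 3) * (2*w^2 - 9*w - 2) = 4*w^5 - 6*w^4 - 42*w^3 - 78*w^2 - 43*w - 6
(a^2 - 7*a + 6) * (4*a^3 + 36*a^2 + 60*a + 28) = 4*a^5 + 8*a^4 - 168*a^3 - 176*a^2 + 164*a + 168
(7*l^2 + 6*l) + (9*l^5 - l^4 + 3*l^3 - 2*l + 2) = 9*l^5 - l^4 + 3*l^3 + 7*l^2 + 4*l + 2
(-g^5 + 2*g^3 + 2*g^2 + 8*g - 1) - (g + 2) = -g^5 + 2*g^3 + 2*g^2 + 7*g - 3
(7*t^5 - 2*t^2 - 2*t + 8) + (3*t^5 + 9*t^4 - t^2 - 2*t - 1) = 10*t^5 + 9*t^4 - 3*t^2 - 4*t + 7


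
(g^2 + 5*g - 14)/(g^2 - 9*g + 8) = (g^2 + 5*g - 14)/(g^2 - 9*g + 8)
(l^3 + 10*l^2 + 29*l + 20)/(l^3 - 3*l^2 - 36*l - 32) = (l + 5)/(l - 8)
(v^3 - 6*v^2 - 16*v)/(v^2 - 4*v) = (v^2 - 6*v - 16)/(v - 4)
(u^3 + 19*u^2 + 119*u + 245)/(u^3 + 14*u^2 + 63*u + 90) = (u^2 + 14*u + 49)/(u^2 + 9*u + 18)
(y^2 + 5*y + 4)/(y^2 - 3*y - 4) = (y + 4)/(y - 4)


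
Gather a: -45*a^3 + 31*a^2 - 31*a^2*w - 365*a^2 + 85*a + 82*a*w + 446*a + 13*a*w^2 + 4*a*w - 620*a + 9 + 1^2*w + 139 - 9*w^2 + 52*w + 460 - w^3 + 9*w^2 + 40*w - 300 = -45*a^3 + a^2*(-31*w - 334) + a*(13*w^2 + 86*w - 89) - w^3 + 93*w + 308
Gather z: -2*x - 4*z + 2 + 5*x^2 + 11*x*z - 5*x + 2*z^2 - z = 5*x^2 - 7*x + 2*z^2 + z*(11*x - 5) + 2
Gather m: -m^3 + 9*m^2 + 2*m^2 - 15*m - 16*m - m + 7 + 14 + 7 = -m^3 + 11*m^2 - 32*m + 28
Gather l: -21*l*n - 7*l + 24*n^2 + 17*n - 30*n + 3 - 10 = l*(-21*n - 7) + 24*n^2 - 13*n - 7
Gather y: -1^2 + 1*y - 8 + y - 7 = 2*y - 16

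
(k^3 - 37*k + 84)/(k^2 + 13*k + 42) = (k^2 - 7*k + 12)/(k + 6)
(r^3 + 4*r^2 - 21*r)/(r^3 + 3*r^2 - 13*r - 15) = r*(r + 7)/(r^2 + 6*r + 5)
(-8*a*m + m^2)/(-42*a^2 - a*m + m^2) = m*(8*a - m)/(42*a^2 + a*m - m^2)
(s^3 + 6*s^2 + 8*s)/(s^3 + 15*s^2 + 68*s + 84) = s*(s + 4)/(s^2 + 13*s + 42)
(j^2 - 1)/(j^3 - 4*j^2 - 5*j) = (j - 1)/(j*(j - 5))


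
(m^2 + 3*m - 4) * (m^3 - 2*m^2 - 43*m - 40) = m^5 + m^4 - 53*m^3 - 161*m^2 + 52*m + 160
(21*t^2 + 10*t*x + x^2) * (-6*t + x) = -126*t^3 - 39*t^2*x + 4*t*x^2 + x^3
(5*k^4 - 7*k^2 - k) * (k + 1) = 5*k^5 + 5*k^4 - 7*k^3 - 8*k^2 - k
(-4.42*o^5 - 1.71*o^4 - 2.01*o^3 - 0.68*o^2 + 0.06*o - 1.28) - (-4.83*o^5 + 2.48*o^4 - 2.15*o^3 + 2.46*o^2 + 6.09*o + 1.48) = 0.41*o^5 - 4.19*o^4 + 0.14*o^3 - 3.14*o^2 - 6.03*o - 2.76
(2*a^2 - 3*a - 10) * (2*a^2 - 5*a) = 4*a^4 - 16*a^3 - 5*a^2 + 50*a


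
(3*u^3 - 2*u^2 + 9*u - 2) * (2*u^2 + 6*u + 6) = 6*u^5 + 14*u^4 + 24*u^3 + 38*u^2 + 42*u - 12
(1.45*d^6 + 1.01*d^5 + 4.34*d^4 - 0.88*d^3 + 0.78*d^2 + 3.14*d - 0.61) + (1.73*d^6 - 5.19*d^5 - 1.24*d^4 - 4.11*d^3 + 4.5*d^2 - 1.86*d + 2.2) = 3.18*d^6 - 4.18*d^5 + 3.1*d^4 - 4.99*d^3 + 5.28*d^2 + 1.28*d + 1.59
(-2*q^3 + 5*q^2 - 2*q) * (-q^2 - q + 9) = 2*q^5 - 3*q^4 - 21*q^3 + 47*q^2 - 18*q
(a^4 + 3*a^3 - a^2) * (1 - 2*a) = -2*a^5 - 5*a^4 + 5*a^3 - a^2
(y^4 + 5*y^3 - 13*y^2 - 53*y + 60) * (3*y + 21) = 3*y^5 + 36*y^4 + 66*y^3 - 432*y^2 - 933*y + 1260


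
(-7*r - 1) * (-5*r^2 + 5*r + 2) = 35*r^3 - 30*r^2 - 19*r - 2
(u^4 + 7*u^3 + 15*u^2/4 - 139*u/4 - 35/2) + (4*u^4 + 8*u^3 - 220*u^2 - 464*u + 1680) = 5*u^4 + 15*u^3 - 865*u^2/4 - 1995*u/4 + 3325/2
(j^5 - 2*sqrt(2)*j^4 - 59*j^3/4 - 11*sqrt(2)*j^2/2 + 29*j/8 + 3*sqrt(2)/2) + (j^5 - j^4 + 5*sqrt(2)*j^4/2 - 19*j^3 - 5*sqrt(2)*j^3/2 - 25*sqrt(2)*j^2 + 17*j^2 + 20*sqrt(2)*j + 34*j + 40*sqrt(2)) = 2*j^5 - j^4 + sqrt(2)*j^4/2 - 135*j^3/4 - 5*sqrt(2)*j^3/2 - 61*sqrt(2)*j^2/2 + 17*j^2 + 20*sqrt(2)*j + 301*j/8 + 83*sqrt(2)/2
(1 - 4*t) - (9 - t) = -3*t - 8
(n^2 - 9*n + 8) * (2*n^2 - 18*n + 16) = 2*n^4 - 36*n^3 + 194*n^2 - 288*n + 128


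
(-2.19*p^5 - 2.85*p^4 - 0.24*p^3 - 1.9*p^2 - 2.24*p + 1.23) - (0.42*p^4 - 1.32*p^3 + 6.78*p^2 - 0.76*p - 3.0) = -2.19*p^5 - 3.27*p^4 + 1.08*p^3 - 8.68*p^2 - 1.48*p + 4.23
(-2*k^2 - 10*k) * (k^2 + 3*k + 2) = -2*k^4 - 16*k^3 - 34*k^2 - 20*k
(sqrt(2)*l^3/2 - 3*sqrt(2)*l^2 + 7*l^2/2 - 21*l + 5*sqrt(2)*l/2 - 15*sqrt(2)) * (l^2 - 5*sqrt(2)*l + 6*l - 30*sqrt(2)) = sqrt(2)*l^5/2 - 3*l^4/2 - 33*sqrt(2)*l^3 + 29*l^2 + 540*sqrt(2)*l + 900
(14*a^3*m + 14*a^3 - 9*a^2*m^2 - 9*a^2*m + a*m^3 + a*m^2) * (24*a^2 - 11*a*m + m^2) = 336*a^5*m + 336*a^5 - 370*a^4*m^2 - 370*a^4*m + 137*a^3*m^3 + 137*a^3*m^2 - 20*a^2*m^4 - 20*a^2*m^3 + a*m^5 + a*m^4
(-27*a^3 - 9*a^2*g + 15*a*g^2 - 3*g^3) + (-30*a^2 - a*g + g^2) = -27*a^3 - 9*a^2*g - 30*a^2 + 15*a*g^2 - a*g - 3*g^3 + g^2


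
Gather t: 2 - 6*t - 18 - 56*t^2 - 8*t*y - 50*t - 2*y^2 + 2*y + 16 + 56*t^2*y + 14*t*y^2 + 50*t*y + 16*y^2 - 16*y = t^2*(56*y - 56) + t*(14*y^2 + 42*y - 56) + 14*y^2 - 14*y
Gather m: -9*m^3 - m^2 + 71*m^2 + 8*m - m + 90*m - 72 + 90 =-9*m^3 + 70*m^2 + 97*m + 18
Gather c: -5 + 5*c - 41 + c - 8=6*c - 54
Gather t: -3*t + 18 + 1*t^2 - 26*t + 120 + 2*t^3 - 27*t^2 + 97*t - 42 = 2*t^3 - 26*t^2 + 68*t + 96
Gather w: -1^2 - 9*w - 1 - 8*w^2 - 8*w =-8*w^2 - 17*w - 2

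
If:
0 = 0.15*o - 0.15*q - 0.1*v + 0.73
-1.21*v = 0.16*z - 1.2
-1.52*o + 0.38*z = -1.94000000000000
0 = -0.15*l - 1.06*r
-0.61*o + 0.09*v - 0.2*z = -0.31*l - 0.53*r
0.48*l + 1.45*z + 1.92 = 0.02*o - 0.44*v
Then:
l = 0.21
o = 0.84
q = 4.89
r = -0.03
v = 1.22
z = -1.75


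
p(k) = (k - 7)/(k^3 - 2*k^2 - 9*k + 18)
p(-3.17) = 1.88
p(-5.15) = 0.10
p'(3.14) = 33.25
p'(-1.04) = 0.02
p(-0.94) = -0.33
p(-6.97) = 0.04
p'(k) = (k - 7)*(-3*k^2 + 4*k + 9)/(k^3 - 2*k^2 - 9*k + 18)^2 + 1/(k^3 - 2*k^2 - 9*k + 18)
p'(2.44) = -3.03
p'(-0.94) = 0.01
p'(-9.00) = 0.01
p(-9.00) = 0.02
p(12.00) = 0.00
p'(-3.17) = 11.51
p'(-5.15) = 0.06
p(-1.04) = -0.33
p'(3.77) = 0.81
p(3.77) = -0.35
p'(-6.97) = 0.02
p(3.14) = -3.94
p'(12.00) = 0.00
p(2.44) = 3.40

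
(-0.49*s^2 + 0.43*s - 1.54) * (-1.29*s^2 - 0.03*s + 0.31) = 0.6321*s^4 - 0.54*s^3 + 1.8218*s^2 + 0.1795*s - 0.4774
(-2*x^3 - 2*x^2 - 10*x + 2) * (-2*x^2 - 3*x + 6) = 4*x^5 + 10*x^4 + 14*x^3 + 14*x^2 - 66*x + 12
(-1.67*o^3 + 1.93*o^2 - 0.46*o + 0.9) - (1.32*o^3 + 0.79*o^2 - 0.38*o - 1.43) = -2.99*o^3 + 1.14*o^2 - 0.08*o + 2.33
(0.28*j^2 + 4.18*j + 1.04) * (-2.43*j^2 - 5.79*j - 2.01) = -0.6804*j^4 - 11.7786*j^3 - 27.2922*j^2 - 14.4234*j - 2.0904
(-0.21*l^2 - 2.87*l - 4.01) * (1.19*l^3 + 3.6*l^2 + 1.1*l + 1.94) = -0.2499*l^5 - 4.1713*l^4 - 15.3349*l^3 - 18.0004*l^2 - 9.9788*l - 7.7794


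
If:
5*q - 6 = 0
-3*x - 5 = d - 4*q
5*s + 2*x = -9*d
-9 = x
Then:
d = 134/5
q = 6/5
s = -1116/25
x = -9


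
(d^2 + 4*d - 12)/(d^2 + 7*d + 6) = (d - 2)/(d + 1)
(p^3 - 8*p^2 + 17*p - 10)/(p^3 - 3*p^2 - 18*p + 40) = (p - 1)/(p + 4)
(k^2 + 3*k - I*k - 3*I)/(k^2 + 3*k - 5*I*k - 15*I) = (k - I)/(k - 5*I)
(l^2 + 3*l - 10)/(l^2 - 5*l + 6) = (l + 5)/(l - 3)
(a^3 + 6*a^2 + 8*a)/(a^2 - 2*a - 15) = a*(a^2 + 6*a + 8)/(a^2 - 2*a - 15)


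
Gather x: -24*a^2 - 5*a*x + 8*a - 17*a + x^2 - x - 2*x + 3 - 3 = -24*a^2 - 9*a + x^2 + x*(-5*a - 3)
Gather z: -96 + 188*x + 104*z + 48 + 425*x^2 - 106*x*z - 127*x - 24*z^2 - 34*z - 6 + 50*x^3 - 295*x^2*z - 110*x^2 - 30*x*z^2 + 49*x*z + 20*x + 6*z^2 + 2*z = 50*x^3 + 315*x^2 + 81*x + z^2*(-30*x - 18) + z*(-295*x^2 - 57*x + 72) - 54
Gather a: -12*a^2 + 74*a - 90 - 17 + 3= -12*a^2 + 74*a - 104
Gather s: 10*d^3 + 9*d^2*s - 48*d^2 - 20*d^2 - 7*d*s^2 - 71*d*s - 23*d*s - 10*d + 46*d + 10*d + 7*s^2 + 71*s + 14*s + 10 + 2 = 10*d^3 - 68*d^2 + 46*d + s^2*(7 - 7*d) + s*(9*d^2 - 94*d + 85) + 12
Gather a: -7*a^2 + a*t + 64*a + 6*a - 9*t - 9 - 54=-7*a^2 + a*(t + 70) - 9*t - 63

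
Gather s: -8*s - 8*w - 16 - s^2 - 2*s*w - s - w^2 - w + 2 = -s^2 + s*(-2*w - 9) - w^2 - 9*w - 14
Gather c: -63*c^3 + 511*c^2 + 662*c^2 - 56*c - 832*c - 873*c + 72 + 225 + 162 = -63*c^3 + 1173*c^2 - 1761*c + 459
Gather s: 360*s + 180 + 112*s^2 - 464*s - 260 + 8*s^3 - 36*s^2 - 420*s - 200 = 8*s^3 + 76*s^2 - 524*s - 280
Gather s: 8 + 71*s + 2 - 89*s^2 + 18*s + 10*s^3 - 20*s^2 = 10*s^3 - 109*s^2 + 89*s + 10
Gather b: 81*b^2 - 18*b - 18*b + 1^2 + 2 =81*b^2 - 36*b + 3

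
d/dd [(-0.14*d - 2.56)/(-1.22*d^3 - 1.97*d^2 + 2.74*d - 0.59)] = (-0.3416*d^3 - 9.6454*d^2 - 10.0864*d + 7.097)/(1.4884*d^6 + 4.8068*d^5 - 2.8047*d^4 - 9.356*d^3 + 9.8322*d^2 - 3.2332*d + 0.3481)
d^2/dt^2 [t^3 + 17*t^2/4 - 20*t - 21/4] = 6*t + 17/2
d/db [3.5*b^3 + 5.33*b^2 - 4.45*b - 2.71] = 10.5*b^2 + 10.66*b - 4.45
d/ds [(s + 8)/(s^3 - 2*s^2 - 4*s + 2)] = (s^3 - 2*s^2 - 4*s + (s + 8)*(-3*s^2 + 4*s + 4) + 2)/(s^3 - 2*s^2 - 4*s + 2)^2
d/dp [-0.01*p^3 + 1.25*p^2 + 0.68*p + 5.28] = -0.03*p^2 + 2.5*p + 0.68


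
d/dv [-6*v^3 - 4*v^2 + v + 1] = -18*v^2 - 8*v + 1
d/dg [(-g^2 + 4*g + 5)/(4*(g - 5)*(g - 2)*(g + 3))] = (g^2 + 2*g + 7)/(4*(g^4 + 2*g^3 - 11*g^2 - 12*g + 36))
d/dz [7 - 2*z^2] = -4*z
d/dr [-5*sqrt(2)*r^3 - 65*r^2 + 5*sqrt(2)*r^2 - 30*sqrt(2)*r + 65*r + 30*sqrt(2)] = -15*sqrt(2)*r^2 - 130*r + 10*sqrt(2)*r - 30*sqrt(2) + 65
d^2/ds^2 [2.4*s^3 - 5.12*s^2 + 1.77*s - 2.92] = 14.4*s - 10.24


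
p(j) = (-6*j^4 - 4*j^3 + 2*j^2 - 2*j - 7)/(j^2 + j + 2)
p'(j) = (-2*j - 1)*(-6*j^4 - 4*j^3 + 2*j^2 - 2*j - 7)/(j^2 + j + 2)^2 + (-24*j^3 - 12*j^2 + 4*j - 2)/(j^2 + j + 2) = (-12*j^5 - 22*j^4 - 56*j^3 - 20*j^2 + 22*j + 3)/(j^4 + 2*j^3 + 5*j^2 + 4*j + 4)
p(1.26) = -6.08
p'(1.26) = -8.79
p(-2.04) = -15.66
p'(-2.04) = 23.15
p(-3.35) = -59.07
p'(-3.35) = 42.09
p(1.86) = -13.85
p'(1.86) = -17.10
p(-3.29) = -56.56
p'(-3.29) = 41.32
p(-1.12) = -2.85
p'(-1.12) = 4.06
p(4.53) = -106.23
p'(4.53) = -51.48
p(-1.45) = -5.36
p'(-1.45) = 11.29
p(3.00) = -42.07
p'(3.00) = -32.25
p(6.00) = -195.16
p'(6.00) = -69.48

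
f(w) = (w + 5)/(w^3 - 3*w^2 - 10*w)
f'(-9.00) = 0.00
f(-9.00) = 0.00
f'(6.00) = -0.28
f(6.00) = 0.23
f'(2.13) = 0.06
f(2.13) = -0.28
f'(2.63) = 0.01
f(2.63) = -0.26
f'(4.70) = -3.16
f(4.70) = -1.03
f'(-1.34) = -0.22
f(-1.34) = 0.65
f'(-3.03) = -0.15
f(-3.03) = -0.08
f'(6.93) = -0.07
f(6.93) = 0.10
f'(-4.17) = -0.02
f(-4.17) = -0.01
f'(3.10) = -0.04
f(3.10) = -0.27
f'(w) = (w + 5)*(-3*w^2 + 6*w + 10)/(w^3 - 3*w^2 - 10*w)^2 + 1/(w^3 - 3*w^2 - 10*w) = (-w*(-w^2 + 3*w + 10) + (w + 5)*(-3*w^2 + 6*w + 10))/(w^2*(-w^2 + 3*w + 10)^2)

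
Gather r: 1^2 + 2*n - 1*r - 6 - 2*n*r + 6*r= 2*n + r*(5 - 2*n) - 5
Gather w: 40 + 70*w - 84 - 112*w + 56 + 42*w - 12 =0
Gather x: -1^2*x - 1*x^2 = -x^2 - x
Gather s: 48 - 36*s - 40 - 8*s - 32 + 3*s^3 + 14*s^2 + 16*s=3*s^3 + 14*s^2 - 28*s - 24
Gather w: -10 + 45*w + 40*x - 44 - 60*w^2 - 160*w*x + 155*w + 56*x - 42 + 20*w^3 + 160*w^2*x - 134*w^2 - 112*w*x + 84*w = 20*w^3 + w^2*(160*x - 194) + w*(284 - 272*x) + 96*x - 96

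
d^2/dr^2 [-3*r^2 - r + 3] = -6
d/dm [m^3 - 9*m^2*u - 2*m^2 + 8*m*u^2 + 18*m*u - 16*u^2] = 3*m^2 - 18*m*u - 4*m + 8*u^2 + 18*u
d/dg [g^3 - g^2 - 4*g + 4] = 3*g^2 - 2*g - 4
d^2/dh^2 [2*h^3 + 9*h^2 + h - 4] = 12*h + 18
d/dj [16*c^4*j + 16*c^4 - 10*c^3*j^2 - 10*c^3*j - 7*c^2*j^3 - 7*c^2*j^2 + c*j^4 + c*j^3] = c*(16*c^3 - 20*c^2*j - 10*c^2 - 21*c*j^2 - 14*c*j + 4*j^3 + 3*j^2)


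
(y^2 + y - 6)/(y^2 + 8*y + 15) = (y - 2)/(y + 5)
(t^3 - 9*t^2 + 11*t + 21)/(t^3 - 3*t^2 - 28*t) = (t^2 - 2*t - 3)/(t*(t + 4))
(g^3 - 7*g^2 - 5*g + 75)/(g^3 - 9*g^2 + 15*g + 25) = (g + 3)/(g + 1)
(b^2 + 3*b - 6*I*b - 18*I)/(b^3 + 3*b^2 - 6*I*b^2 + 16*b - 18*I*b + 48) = (b - 6*I)/(b^2 - 6*I*b + 16)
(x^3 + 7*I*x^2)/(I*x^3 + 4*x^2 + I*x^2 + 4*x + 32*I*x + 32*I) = x^2*(-I*x + 7)/(x^3 + x^2*(1 - 4*I) + 4*x*(8 - I) + 32)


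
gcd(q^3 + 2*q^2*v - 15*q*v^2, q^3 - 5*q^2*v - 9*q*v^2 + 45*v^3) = q - 3*v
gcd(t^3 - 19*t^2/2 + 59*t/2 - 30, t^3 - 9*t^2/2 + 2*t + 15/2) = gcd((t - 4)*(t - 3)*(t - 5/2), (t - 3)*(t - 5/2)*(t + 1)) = t^2 - 11*t/2 + 15/2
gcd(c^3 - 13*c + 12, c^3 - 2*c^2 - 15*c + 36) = c^2 + c - 12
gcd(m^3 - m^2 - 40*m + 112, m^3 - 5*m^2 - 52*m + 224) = m^2 + 3*m - 28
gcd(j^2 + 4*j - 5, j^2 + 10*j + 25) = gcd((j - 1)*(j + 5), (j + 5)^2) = j + 5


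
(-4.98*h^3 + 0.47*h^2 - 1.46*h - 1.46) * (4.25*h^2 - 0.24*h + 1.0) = -21.165*h^5 + 3.1927*h^4 - 11.2978*h^3 - 5.3846*h^2 - 1.1096*h - 1.46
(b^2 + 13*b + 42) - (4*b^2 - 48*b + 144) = -3*b^2 + 61*b - 102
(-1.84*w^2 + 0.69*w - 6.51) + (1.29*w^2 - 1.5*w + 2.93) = -0.55*w^2 - 0.81*w - 3.58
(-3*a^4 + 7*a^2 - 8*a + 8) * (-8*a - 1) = 24*a^5 + 3*a^4 - 56*a^3 + 57*a^2 - 56*a - 8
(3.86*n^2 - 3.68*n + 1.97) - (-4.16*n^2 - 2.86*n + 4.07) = 8.02*n^2 - 0.82*n - 2.1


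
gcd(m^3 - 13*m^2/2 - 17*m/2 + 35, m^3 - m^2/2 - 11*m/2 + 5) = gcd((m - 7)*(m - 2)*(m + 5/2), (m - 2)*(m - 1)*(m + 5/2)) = m^2 + m/2 - 5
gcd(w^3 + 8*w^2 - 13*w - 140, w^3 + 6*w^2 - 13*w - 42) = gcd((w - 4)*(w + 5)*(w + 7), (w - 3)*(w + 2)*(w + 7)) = w + 7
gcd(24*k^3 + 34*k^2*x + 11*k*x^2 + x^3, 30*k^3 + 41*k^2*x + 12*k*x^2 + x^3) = 6*k^2 + 7*k*x + x^2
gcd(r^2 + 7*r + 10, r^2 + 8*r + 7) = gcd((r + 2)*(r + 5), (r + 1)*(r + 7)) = 1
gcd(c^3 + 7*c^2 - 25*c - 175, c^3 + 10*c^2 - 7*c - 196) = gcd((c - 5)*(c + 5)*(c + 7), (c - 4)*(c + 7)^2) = c + 7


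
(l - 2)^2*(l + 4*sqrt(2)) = l^3 - 4*l^2 + 4*sqrt(2)*l^2 - 16*sqrt(2)*l + 4*l + 16*sqrt(2)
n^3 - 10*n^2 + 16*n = n*(n - 8)*(n - 2)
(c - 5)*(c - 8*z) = c^2 - 8*c*z - 5*c + 40*z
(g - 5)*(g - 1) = g^2 - 6*g + 5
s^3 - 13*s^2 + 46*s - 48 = (s - 8)*(s - 3)*(s - 2)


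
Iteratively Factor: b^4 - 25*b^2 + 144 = (b - 4)*(b^3 + 4*b^2 - 9*b - 36) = (b - 4)*(b - 3)*(b^2 + 7*b + 12) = (b - 4)*(b - 3)*(b + 4)*(b + 3)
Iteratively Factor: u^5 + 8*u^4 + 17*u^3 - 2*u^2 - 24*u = (u + 4)*(u^4 + 4*u^3 + u^2 - 6*u) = u*(u + 4)*(u^3 + 4*u^2 + u - 6) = u*(u + 3)*(u + 4)*(u^2 + u - 2) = u*(u + 2)*(u + 3)*(u + 4)*(u - 1)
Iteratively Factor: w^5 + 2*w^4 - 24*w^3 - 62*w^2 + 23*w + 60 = (w - 5)*(w^4 + 7*w^3 + 11*w^2 - 7*w - 12) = (w - 5)*(w + 3)*(w^3 + 4*w^2 - w - 4) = (w - 5)*(w - 1)*(w + 3)*(w^2 + 5*w + 4) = (w - 5)*(w - 1)*(w + 1)*(w + 3)*(w + 4)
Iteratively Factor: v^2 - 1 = (v + 1)*(v - 1)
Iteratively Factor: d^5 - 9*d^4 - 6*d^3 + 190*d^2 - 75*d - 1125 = (d + 3)*(d^4 - 12*d^3 + 30*d^2 + 100*d - 375) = (d + 3)^2*(d^3 - 15*d^2 + 75*d - 125) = (d - 5)*(d + 3)^2*(d^2 - 10*d + 25) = (d - 5)^2*(d + 3)^2*(d - 5)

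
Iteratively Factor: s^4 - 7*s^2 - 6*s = (s - 3)*(s^3 + 3*s^2 + 2*s) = s*(s - 3)*(s^2 + 3*s + 2) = s*(s - 3)*(s + 2)*(s + 1)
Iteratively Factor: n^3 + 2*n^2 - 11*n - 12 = (n - 3)*(n^2 + 5*n + 4) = (n - 3)*(n + 1)*(n + 4)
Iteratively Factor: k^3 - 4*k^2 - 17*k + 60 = (k - 3)*(k^2 - k - 20) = (k - 3)*(k + 4)*(k - 5)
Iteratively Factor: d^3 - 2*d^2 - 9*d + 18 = (d + 3)*(d^2 - 5*d + 6) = (d - 3)*(d + 3)*(d - 2)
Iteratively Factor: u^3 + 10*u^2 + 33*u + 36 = (u + 4)*(u^2 + 6*u + 9) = (u + 3)*(u + 4)*(u + 3)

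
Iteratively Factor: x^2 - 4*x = (x - 4)*(x)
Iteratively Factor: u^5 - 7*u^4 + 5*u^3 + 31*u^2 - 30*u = (u - 5)*(u^4 - 2*u^3 - 5*u^2 + 6*u) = u*(u - 5)*(u^3 - 2*u^2 - 5*u + 6) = u*(u - 5)*(u + 2)*(u^2 - 4*u + 3) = u*(u - 5)*(u - 3)*(u + 2)*(u - 1)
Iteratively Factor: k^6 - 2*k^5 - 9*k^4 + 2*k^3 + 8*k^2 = (k)*(k^5 - 2*k^4 - 9*k^3 + 2*k^2 + 8*k) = k*(k + 2)*(k^4 - 4*k^3 - k^2 + 4*k) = k*(k - 1)*(k + 2)*(k^3 - 3*k^2 - 4*k) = k^2*(k - 1)*(k + 2)*(k^2 - 3*k - 4) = k^2*(k - 1)*(k + 1)*(k + 2)*(k - 4)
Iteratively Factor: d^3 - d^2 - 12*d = (d + 3)*(d^2 - 4*d) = d*(d + 3)*(d - 4)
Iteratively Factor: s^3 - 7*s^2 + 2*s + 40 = (s - 5)*(s^2 - 2*s - 8) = (s - 5)*(s - 4)*(s + 2)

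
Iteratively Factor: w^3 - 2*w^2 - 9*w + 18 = (w - 3)*(w^2 + w - 6) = (w - 3)*(w - 2)*(w + 3)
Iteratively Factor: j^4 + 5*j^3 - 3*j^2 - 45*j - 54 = (j - 3)*(j^3 + 8*j^2 + 21*j + 18) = (j - 3)*(j + 3)*(j^2 + 5*j + 6) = (j - 3)*(j + 3)^2*(j + 2)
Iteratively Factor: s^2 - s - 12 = (s + 3)*(s - 4)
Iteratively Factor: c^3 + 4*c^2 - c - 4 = (c + 1)*(c^2 + 3*c - 4) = (c - 1)*(c + 1)*(c + 4)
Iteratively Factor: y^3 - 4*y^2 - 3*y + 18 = (y + 2)*(y^2 - 6*y + 9) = (y - 3)*(y + 2)*(y - 3)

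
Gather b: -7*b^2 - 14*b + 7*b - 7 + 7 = -7*b^2 - 7*b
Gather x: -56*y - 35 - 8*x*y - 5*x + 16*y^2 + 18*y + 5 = x*(-8*y - 5) + 16*y^2 - 38*y - 30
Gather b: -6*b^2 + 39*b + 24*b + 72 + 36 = -6*b^2 + 63*b + 108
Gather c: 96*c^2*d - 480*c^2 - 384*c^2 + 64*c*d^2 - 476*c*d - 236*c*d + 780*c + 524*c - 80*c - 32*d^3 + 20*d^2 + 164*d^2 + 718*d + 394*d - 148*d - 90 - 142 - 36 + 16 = c^2*(96*d - 864) + c*(64*d^2 - 712*d + 1224) - 32*d^3 + 184*d^2 + 964*d - 252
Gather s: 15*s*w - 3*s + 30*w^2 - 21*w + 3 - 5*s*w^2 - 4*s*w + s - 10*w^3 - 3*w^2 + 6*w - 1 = s*(-5*w^2 + 11*w - 2) - 10*w^3 + 27*w^2 - 15*w + 2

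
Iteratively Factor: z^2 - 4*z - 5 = (z - 5)*(z + 1)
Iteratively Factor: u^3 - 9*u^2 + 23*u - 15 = (u - 5)*(u^2 - 4*u + 3) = (u - 5)*(u - 1)*(u - 3)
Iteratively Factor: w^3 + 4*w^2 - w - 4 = (w - 1)*(w^2 + 5*w + 4) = (w - 1)*(w + 4)*(w + 1)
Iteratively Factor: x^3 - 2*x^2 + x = (x - 1)*(x^2 - x) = x*(x - 1)*(x - 1)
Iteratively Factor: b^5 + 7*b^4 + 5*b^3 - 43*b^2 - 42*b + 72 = (b - 1)*(b^4 + 8*b^3 + 13*b^2 - 30*b - 72) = (b - 1)*(b + 3)*(b^3 + 5*b^2 - 2*b - 24) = (b - 2)*(b - 1)*(b + 3)*(b^2 + 7*b + 12) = (b - 2)*(b - 1)*(b + 3)^2*(b + 4)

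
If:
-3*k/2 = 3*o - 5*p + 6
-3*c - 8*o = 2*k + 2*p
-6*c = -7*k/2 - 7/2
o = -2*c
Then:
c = -7/383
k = -395/383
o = 14/383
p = 699/766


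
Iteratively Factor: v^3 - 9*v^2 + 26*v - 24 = (v - 3)*(v^2 - 6*v + 8) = (v - 4)*(v - 3)*(v - 2)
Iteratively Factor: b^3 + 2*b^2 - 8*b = (b - 2)*(b^2 + 4*b) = (b - 2)*(b + 4)*(b)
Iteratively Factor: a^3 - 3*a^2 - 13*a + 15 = (a - 5)*(a^2 + 2*a - 3) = (a - 5)*(a - 1)*(a + 3)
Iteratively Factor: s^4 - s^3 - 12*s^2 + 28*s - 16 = (s - 1)*(s^3 - 12*s + 16) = (s - 2)*(s - 1)*(s^2 + 2*s - 8) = (s - 2)^2*(s - 1)*(s + 4)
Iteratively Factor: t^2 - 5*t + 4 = (t - 4)*(t - 1)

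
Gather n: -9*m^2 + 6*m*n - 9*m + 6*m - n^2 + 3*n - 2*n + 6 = -9*m^2 - 3*m - n^2 + n*(6*m + 1) + 6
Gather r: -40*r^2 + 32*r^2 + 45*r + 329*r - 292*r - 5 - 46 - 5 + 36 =-8*r^2 + 82*r - 20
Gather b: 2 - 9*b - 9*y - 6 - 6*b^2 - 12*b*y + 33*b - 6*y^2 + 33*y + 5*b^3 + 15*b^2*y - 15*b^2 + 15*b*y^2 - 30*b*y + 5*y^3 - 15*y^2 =5*b^3 + b^2*(15*y - 21) + b*(15*y^2 - 42*y + 24) + 5*y^3 - 21*y^2 + 24*y - 4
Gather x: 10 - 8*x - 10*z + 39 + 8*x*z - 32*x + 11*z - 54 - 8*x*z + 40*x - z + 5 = 0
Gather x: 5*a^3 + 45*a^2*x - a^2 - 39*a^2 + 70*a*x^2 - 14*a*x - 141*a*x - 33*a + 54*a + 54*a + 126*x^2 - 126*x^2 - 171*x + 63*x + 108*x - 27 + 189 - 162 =5*a^3 - 40*a^2 + 70*a*x^2 + 75*a + x*(45*a^2 - 155*a)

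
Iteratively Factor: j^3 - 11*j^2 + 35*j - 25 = (j - 1)*(j^2 - 10*j + 25) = (j - 5)*(j - 1)*(j - 5)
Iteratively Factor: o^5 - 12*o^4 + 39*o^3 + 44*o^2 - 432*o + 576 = (o - 3)*(o^4 - 9*o^3 + 12*o^2 + 80*o - 192) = (o - 4)*(o - 3)*(o^3 - 5*o^2 - 8*o + 48) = (o - 4)*(o - 3)*(o + 3)*(o^2 - 8*o + 16) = (o - 4)^2*(o - 3)*(o + 3)*(o - 4)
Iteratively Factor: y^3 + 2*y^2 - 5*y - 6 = (y + 1)*(y^2 + y - 6) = (y + 1)*(y + 3)*(y - 2)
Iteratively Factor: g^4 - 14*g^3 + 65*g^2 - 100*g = (g - 5)*(g^3 - 9*g^2 + 20*g) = (g - 5)*(g - 4)*(g^2 - 5*g) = g*(g - 5)*(g - 4)*(g - 5)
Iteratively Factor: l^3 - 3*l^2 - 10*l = (l + 2)*(l^2 - 5*l) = (l - 5)*(l + 2)*(l)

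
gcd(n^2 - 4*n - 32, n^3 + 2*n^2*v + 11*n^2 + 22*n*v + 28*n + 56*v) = n + 4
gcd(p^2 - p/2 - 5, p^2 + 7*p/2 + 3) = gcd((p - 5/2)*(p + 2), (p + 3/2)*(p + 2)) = p + 2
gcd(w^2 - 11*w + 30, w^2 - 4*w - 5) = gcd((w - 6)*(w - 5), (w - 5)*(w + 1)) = w - 5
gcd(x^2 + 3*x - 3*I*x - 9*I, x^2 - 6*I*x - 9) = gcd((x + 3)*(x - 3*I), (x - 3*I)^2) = x - 3*I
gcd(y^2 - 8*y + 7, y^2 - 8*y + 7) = y^2 - 8*y + 7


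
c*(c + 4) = c^2 + 4*c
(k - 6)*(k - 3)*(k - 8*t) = k^3 - 8*k^2*t - 9*k^2 + 72*k*t + 18*k - 144*t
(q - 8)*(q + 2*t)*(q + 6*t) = q^3 + 8*q^2*t - 8*q^2 + 12*q*t^2 - 64*q*t - 96*t^2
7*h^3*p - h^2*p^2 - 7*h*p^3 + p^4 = p*(-7*h + p)*(-h + p)*(h + p)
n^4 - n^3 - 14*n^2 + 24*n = n*(n - 3)*(n - 2)*(n + 4)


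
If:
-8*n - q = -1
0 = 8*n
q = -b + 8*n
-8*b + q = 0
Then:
No Solution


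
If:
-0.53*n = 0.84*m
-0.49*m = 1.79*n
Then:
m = 0.00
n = 0.00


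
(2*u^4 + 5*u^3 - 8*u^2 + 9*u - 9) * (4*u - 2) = 8*u^5 + 16*u^4 - 42*u^3 + 52*u^2 - 54*u + 18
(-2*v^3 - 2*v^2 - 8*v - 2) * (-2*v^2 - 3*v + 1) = 4*v^5 + 10*v^4 + 20*v^3 + 26*v^2 - 2*v - 2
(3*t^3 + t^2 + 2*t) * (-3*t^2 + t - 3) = -9*t^5 - 14*t^3 - t^2 - 6*t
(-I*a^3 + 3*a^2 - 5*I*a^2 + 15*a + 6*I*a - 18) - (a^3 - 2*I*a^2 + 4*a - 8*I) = -a^3 - I*a^3 + 3*a^2 - 3*I*a^2 + 11*a + 6*I*a - 18 + 8*I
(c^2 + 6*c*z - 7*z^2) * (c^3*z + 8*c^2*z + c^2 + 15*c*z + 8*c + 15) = c^5*z + 6*c^4*z^2 + 8*c^4*z + c^4 - 7*c^3*z^3 + 48*c^3*z^2 + 21*c^3*z + 8*c^3 - 56*c^2*z^3 + 83*c^2*z^2 + 48*c^2*z + 15*c^2 - 105*c*z^3 - 56*c*z^2 + 90*c*z - 105*z^2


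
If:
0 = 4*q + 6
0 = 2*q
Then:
No Solution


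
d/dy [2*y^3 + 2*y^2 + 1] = 2*y*(3*y + 2)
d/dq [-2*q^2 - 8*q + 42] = -4*q - 8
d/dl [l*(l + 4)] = 2*l + 4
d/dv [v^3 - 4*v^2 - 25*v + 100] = 3*v^2 - 8*v - 25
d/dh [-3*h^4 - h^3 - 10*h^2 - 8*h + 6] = -12*h^3 - 3*h^2 - 20*h - 8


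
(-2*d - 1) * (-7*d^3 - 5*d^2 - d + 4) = 14*d^4 + 17*d^3 + 7*d^2 - 7*d - 4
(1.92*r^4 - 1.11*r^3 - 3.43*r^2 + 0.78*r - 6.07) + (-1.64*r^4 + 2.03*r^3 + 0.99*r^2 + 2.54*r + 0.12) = 0.28*r^4 + 0.92*r^3 - 2.44*r^2 + 3.32*r - 5.95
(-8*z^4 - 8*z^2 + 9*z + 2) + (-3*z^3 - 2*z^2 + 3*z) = -8*z^4 - 3*z^3 - 10*z^2 + 12*z + 2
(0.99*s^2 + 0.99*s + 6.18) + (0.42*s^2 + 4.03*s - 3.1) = 1.41*s^2 + 5.02*s + 3.08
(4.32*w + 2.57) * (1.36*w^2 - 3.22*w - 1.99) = 5.8752*w^3 - 10.4152*w^2 - 16.8722*w - 5.1143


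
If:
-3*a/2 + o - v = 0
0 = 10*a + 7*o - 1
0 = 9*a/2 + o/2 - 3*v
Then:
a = 5/176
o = 9/88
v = 21/352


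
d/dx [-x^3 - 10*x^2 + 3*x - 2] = -3*x^2 - 20*x + 3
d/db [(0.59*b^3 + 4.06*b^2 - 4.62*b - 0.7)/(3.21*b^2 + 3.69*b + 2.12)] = (1.8939*b^4 + 4.3542*b^3 + 33.564*b^2 + 21.7084*b - 7.2114)/(10.3041*b^4 + 23.6898*b^3 + 27.2265*b^2 + 15.6456*b + 4.4944)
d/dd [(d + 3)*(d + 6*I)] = 2*d + 3 + 6*I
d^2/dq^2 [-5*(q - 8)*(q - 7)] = -10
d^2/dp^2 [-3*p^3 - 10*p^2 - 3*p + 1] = -18*p - 20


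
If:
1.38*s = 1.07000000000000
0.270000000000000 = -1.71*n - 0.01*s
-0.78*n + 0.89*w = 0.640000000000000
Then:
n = -0.16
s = 0.78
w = 0.58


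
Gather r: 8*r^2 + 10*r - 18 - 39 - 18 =8*r^2 + 10*r - 75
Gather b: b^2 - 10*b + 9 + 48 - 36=b^2 - 10*b + 21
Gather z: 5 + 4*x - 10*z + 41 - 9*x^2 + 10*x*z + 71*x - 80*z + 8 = -9*x^2 + 75*x + z*(10*x - 90) + 54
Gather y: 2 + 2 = 4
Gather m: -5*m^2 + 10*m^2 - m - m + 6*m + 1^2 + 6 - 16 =5*m^2 + 4*m - 9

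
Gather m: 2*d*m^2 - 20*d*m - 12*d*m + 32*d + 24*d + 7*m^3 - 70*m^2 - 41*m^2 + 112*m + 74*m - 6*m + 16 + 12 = 56*d + 7*m^3 + m^2*(2*d - 111) + m*(180 - 32*d) + 28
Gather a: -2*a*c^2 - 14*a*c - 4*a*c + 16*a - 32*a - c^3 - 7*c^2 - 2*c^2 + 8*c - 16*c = a*(-2*c^2 - 18*c - 16) - c^3 - 9*c^2 - 8*c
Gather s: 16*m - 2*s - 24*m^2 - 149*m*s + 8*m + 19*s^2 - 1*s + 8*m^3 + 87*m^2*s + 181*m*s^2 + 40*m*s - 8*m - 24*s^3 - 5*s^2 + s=8*m^3 - 24*m^2 + 16*m - 24*s^3 + s^2*(181*m + 14) + s*(87*m^2 - 109*m - 2)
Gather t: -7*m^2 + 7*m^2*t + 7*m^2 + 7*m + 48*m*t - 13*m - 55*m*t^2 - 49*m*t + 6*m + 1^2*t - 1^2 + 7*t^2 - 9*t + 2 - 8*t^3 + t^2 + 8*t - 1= -8*t^3 + t^2*(8 - 55*m) + t*(7*m^2 - m)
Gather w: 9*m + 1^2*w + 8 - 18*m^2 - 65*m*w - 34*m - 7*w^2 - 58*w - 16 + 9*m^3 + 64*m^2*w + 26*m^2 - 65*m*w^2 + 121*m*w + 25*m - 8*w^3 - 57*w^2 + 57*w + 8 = 9*m^3 + 8*m^2 - 8*w^3 + w^2*(-65*m - 64) + w*(64*m^2 + 56*m)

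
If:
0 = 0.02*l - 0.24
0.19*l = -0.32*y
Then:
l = 12.00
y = -7.12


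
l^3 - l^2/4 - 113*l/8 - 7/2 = (l - 4)*(l + 1/4)*(l + 7/2)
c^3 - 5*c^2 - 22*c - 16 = (c - 8)*(c + 1)*(c + 2)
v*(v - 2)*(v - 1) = v^3 - 3*v^2 + 2*v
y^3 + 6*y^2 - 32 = (y - 2)*(y + 4)^2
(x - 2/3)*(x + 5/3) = x^2 + x - 10/9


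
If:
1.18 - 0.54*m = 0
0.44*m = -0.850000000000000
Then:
No Solution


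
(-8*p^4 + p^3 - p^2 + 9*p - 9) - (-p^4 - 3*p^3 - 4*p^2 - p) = -7*p^4 + 4*p^3 + 3*p^2 + 10*p - 9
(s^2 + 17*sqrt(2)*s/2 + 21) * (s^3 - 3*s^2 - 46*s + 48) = s^5 - 3*s^4 + 17*sqrt(2)*s^4/2 - 51*sqrt(2)*s^3/2 - 25*s^3 - 391*sqrt(2)*s^2 - 15*s^2 - 966*s + 408*sqrt(2)*s + 1008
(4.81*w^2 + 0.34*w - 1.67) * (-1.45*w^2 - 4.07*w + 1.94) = -6.9745*w^4 - 20.0697*w^3 + 10.3691*w^2 + 7.4565*w - 3.2398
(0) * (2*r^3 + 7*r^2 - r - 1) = 0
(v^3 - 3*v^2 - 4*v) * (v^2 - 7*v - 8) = v^5 - 10*v^4 + 9*v^3 + 52*v^2 + 32*v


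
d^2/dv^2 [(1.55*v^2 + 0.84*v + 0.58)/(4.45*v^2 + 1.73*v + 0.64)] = (2.8421709430404e-14*v^4 + 9.40284999999997*v^3 + 42.4263*v^2 + 12.43686*v - 0.422252000000001)/(88.121125*v^6 + 102.774975*v^5 + 77.976015*v^4 + 34.739957*v^3 + 11.214528*v^2 + 2.125824*v + 0.262144)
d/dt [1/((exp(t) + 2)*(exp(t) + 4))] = 2*(-exp(t) - 3)*exp(t)/(exp(4*t) + 12*exp(3*t) + 52*exp(2*t) + 96*exp(t) + 64)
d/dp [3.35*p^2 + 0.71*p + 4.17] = 6.7*p + 0.71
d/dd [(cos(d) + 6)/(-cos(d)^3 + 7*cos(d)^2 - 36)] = (165*cos(d) - 11*cos(2*d) - cos(3*d) + 61)*sin(d)/(2*(cos(d)^3 - 7*cos(d)^2 + 36)^2)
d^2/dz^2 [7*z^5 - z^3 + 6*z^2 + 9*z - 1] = 140*z^3 - 6*z + 12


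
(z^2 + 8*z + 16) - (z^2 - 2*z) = 10*z + 16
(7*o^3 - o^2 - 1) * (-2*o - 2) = -14*o^4 - 12*o^3 + 2*o^2 + 2*o + 2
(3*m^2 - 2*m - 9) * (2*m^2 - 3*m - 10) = 6*m^4 - 13*m^3 - 42*m^2 + 47*m + 90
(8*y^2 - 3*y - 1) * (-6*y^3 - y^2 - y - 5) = -48*y^5 + 10*y^4 + y^3 - 36*y^2 + 16*y + 5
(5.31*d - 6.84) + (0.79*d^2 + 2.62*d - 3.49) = 0.79*d^2 + 7.93*d - 10.33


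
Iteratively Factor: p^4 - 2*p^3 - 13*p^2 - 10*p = (p + 1)*(p^3 - 3*p^2 - 10*p) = (p - 5)*(p + 1)*(p^2 + 2*p) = (p - 5)*(p + 1)*(p + 2)*(p)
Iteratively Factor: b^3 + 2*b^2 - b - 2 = (b + 2)*(b^2 - 1) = (b - 1)*(b + 2)*(b + 1)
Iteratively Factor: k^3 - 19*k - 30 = (k + 3)*(k^2 - 3*k - 10) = (k + 2)*(k + 3)*(k - 5)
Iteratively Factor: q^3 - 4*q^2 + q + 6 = (q + 1)*(q^2 - 5*q + 6) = (q - 2)*(q + 1)*(q - 3)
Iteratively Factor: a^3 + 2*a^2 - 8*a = (a)*(a^2 + 2*a - 8) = a*(a + 4)*(a - 2)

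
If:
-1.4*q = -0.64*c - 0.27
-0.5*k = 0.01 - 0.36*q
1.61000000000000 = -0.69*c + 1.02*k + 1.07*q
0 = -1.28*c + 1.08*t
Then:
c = 9.51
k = 3.25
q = 4.54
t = 11.27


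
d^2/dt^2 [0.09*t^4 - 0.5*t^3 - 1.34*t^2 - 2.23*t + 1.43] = 1.08*t^2 - 3.0*t - 2.68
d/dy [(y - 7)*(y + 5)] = 2*y - 2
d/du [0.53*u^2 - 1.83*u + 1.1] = 1.06*u - 1.83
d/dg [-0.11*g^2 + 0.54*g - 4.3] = 0.54 - 0.22*g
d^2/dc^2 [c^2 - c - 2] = 2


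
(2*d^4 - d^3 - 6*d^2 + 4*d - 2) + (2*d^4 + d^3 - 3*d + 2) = 4*d^4 - 6*d^2 + d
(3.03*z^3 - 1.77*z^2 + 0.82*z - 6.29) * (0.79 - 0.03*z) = -0.0909*z^4 + 2.4468*z^3 - 1.4229*z^2 + 0.8365*z - 4.9691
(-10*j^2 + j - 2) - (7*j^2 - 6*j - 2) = -17*j^2 + 7*j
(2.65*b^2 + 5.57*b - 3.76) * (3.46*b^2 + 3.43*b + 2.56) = 9.169*b^4 + 28.3617*b^3 + 12.8795*b^2 + 1.3624*b - 9.6256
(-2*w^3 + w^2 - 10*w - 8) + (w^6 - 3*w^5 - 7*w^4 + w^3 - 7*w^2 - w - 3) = w^6 - 3*w^5 - 7*w^4 - w^3 - 6*w^2 - 11*w - 11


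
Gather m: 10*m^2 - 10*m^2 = 0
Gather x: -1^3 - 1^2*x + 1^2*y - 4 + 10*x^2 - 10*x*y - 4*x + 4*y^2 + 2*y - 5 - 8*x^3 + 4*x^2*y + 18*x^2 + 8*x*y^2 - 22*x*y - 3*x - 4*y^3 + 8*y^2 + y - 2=-8*x^3 + x^2*(4*y + 28) + x*(8*y^2 - 32*y - 8) - 4*y^3 + 12*y^2 + 4*y - 12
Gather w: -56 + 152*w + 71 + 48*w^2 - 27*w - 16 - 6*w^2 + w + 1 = 42*w^2 + 126*w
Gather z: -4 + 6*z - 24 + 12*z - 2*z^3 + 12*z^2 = -2*z^3 + 12*z^2 + 18*z - 28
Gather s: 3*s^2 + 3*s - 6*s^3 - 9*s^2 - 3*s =-6*s^3 - 6*s^2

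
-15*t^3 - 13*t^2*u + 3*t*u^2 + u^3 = (-3*t + u)*(t + u)*(5*t + u)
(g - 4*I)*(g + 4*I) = g^2 + 16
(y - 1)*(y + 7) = y^2 + 6*y - 7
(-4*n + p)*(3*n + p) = -12*n^2 - n*p + p^2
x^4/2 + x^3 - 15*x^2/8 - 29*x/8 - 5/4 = (x/2 + 1/2)*(x - 2)*(x + 1/2)*(x + 5/2)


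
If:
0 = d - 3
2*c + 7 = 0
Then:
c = -7/2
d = 3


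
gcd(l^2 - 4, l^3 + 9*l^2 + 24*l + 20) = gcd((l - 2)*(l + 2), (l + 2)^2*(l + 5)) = l + 2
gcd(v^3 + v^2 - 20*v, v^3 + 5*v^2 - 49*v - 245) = v + 5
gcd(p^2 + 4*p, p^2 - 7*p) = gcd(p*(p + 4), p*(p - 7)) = p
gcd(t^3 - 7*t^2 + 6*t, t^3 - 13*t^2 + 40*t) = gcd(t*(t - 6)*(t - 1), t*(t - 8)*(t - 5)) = t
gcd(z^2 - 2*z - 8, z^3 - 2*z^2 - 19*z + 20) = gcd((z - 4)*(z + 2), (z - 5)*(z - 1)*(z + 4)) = 1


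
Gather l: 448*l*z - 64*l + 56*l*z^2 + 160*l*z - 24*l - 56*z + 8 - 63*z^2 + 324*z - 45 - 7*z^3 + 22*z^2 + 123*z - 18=l*(56*z^2 + 608*z - 88) - 7*z^3 - 41*z^2 + 391*z - 55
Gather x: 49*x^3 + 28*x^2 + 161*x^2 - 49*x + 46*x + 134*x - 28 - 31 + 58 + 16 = 49*x^3 + 189*x^2 + 131*x + 15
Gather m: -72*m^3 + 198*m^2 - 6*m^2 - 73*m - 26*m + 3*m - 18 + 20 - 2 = -72*m^3 + 192*m^2 - 96*m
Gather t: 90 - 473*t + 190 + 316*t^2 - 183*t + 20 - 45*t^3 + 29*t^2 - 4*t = -45*t^3 + 345*t^2 - 660*t + 300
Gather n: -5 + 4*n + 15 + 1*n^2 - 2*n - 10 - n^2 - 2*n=0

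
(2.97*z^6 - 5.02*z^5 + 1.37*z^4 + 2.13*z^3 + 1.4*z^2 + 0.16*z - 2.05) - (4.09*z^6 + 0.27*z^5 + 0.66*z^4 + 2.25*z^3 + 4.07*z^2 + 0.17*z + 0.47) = -1.12*z^6 - 5.29*z^5 + 0.71*z^4 - 0.12*z^3 - 2.67*z^2 - 0.01*z - 2.52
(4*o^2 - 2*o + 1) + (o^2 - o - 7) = 5*o^2 - 3*o - 6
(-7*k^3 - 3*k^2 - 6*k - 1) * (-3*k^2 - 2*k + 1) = 21*k^5 + 23*k^4 + 17*k^3 + 12*k^2 - 4*k - 1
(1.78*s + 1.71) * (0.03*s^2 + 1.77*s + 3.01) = 0.0534*s^3 + 3.2019*s^2 + 8.3845*s + 5.1471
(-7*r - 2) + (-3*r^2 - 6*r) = -3*r^2 - 13*r - 2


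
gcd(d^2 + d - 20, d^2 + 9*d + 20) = d + 5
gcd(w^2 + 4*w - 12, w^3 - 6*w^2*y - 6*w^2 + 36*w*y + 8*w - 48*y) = w - 2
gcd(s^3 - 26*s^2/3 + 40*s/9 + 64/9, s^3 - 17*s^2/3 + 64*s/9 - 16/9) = s - 4/3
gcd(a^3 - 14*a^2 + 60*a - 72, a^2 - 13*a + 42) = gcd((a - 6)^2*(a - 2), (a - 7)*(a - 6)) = a - 6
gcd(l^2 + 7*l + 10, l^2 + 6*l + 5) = l + 5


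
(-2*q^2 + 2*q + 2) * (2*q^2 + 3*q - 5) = -4*q^4 - 2*q^3 + 20*q^2 - 4*q - 10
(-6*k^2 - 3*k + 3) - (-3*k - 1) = 4 - 6*k^2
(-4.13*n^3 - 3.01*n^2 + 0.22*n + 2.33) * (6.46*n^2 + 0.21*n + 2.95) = -26.6798*n^5 - 20.3119*n^4 - 11.3944*n^3 + 6.2185*n^2 + 1.1383*n + 6.8735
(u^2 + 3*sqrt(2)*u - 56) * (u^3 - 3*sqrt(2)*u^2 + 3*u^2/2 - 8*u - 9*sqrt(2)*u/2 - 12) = u^5 + 3*u^4/2 - 82*u^3 - 123*u^2 + 144*sqrt(2)*u^2 + 216*sqrt(2)*u + 448*u + 672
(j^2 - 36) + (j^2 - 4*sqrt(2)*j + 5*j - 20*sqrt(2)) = 2*j^2 - 4*sqrt(2)*j + 5*j - 36 - 20*sqrt(2)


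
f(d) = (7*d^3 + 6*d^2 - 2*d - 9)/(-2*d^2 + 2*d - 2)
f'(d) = (4*d - 2)*(7*d^3 + 6*d^2 - 2*d - 9)/(-2*d^2 + 2*d - 2)^2 + (21*d^2 + 12*d - 2)/(-2*d^2 + 2*d - 2) = (-7*d^4 + 14*d^3 - 17*d^2 - 30*d + 11)/(2*(d^4 - 2*d^3 + 3*d^2 - 2*d + 1))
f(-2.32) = 3.42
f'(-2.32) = -2.57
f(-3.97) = 8.31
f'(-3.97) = -3.20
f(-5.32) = 12.75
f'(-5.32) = -3.35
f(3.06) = -16.54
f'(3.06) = -4.24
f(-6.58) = 17.00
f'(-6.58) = -3.41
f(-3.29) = 6.18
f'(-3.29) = -3.05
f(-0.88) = 1.39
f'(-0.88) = 0.74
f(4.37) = -21.65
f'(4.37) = -3.70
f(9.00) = -38.10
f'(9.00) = -3.51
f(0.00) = 4.50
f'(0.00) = 5.50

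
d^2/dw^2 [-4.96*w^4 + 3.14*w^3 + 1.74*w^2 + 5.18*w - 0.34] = -59.52*w^2 + 18.84*w + 3.48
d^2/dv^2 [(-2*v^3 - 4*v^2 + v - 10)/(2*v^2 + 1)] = 8*(2*v^3 - 24*v^2 - 3*v + 4)/(8*v^6 + 12*v^4 + 6*v^2 + 1)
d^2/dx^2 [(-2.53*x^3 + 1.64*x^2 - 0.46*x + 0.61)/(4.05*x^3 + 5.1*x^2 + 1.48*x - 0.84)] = (1.13686837721616e-13*x^7 + 158.3145*x^6 + 45.71802*x^5 - 99.20718*x^4 + 203.770096*x^3 + 159.381936*x^2 + 17.542152*x + 9.069392)/(66.430125*x^9 + 250.95825*x^8 + 388.8486*x^7 + 274.7331*x^6 + 37.99656*x^5 - 62.24184*x^4 - 26.227088*x^3 + 5.275872*x^2 + 3.132864*x - 0.592704)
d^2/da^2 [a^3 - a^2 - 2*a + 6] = 6*a - 2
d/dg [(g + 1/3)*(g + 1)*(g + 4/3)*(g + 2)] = 4*g^3 + 14*g^2 + 134*g/9 + 14/3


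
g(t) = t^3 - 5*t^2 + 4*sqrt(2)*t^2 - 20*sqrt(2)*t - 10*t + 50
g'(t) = 3*t^2 - 10*t + 8*sqrt(2)*t - 20*sqrt(2) - 10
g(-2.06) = 122.91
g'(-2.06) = -28.26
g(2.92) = -31.29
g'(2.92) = -8.87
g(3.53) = -32.97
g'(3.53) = 3.74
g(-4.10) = 149.09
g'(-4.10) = 6.76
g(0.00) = 50.00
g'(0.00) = -38.28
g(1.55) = -4.04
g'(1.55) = -29.04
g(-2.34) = 130.37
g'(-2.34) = -24.93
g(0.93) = 15.77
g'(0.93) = -34.47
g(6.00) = 59.94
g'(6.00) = 77.60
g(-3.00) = 143.76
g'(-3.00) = -15.23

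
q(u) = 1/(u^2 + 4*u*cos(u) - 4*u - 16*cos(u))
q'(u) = (4*u*sin(u) - 2*u - 16*sin(u) - 4*cos(u) + 4)/(u^2 + 4*u*cos(u) - 4*u - 16*cos(u))^2 = 2*(2*u*sin(u) - u - 8*sin(u) - 2*cos(u) + 2)/((u - 4)^2*(u + 4*cos(u))^2)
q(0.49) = -0.07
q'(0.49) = -0.04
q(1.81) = -0.53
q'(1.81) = -2.01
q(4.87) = 0.21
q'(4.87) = -0.43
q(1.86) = -0.65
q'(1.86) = -2.86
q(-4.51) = 0.02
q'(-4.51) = -0.01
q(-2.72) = 0.02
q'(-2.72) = 0.01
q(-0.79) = -0.10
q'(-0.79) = 0.17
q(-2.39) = 0.03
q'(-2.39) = 0.03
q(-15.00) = 0.00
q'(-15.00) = 0.00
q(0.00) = -0.06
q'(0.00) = 0.00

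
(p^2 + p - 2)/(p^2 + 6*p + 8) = (p - 1)/(p + 4)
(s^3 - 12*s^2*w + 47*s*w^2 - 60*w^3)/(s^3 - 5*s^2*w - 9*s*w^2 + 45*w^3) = (s - 4*w)/(s + 3*w)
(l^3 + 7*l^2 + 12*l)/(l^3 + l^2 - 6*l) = (l + 4)/(l - 2)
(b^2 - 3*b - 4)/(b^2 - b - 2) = (b - 4)/(b - 2)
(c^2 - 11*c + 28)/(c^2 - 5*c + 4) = (c - 7)/(c - 1)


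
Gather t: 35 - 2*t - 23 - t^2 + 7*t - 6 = -t^2 + 5*t + 6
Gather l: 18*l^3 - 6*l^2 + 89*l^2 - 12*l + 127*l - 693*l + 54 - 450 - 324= 18*l^3 + 83*l^2 - 578*l - 720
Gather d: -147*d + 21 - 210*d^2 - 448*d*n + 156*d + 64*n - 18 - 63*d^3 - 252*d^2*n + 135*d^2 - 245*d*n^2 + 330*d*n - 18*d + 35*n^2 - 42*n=-63*d^3 + d^2*(-252*n - 75) + d*(-245*n^2 - 118*n - 9) + 35*n^2 + 22*n + 3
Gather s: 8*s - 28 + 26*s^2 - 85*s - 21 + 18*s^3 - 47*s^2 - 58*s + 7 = 18*s^3 - 21*s^2 - 135*s - 42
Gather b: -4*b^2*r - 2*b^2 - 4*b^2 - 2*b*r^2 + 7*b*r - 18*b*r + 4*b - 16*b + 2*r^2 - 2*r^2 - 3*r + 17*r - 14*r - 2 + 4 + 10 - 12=b^2*(-4*r - 6) + b*(-2*r^2 - 11*r - 12)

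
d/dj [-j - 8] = -1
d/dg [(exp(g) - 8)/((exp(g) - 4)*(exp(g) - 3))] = (-exp(2*g) + 16*exp(g) - 44)*exp(g)/(exp(4*g) - 14*exp(3*g) + 73*exp(2*g) - 168*exp(g) + 144)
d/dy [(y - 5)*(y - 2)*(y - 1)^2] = 4*y^3 - 27*y^2 + 50*y - 27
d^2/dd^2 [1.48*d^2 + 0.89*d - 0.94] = 2.96000000000000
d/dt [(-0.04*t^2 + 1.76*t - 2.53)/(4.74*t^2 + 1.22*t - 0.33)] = (-8.3912*t^2 + 24.0108*t + 2.5058)/(22.4676*t^4 + 11.5656*t^3 - 1.64*t^2 - 0.8052*t + 0.1089)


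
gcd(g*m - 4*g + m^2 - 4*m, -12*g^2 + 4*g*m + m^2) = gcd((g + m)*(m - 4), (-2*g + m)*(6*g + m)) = 1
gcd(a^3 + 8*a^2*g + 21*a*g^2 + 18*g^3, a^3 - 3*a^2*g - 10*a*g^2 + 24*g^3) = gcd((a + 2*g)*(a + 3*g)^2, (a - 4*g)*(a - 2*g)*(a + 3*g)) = a + 3*g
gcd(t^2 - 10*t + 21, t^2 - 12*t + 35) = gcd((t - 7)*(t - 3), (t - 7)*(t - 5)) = t - 7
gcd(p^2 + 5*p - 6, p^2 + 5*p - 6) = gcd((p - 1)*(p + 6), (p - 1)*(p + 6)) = p^2 + 5*p - 6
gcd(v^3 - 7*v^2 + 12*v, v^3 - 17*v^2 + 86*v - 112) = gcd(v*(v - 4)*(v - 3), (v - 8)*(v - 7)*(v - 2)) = 1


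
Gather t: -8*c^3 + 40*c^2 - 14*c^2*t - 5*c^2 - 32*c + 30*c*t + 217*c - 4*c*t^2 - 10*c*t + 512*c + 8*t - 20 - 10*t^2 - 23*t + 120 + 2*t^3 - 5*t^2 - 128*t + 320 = -8*c^3 + 35*c^2 + 697*c + 2*t^3 + t^2*(-4*c - 15) + t*(-14*c^2 + 20*c - 143) + 420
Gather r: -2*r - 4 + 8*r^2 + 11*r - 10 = 8*r^2 + 9*r - 14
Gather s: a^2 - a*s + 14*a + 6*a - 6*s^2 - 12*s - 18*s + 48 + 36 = a^2 + 20*a - 6*s^2 + s*(-a - 30) + 84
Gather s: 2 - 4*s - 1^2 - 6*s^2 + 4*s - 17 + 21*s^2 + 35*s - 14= 15*s^2 + 35*s - 30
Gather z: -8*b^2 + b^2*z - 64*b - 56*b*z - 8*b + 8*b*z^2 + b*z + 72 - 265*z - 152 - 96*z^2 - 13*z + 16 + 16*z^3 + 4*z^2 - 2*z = -8*b^2 - 72*b + 16*z^3 + z^2*(8*b - 92) + z*(b^2 - 55*b - 280) - 64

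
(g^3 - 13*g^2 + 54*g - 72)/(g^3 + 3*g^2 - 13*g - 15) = (g^2 - 10*g + 24)/(g^2 + 6*g + 5)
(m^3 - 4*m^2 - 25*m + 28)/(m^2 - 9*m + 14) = (m^2 + 3*m - 4)/(m - 2)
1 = 1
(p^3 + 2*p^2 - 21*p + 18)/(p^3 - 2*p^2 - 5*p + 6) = (p + 6)/(p + 2)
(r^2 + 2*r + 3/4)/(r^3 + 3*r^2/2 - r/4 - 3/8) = 2/(2*r - 1)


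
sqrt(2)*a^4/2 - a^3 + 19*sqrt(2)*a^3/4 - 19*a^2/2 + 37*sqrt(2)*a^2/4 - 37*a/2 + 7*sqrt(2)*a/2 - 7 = (a + 1/2)*(a + 7)*(a - sqrt(2))*(sqrt(2)*a/2 + sqrt(2))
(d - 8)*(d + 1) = d^2 - 7*d - 8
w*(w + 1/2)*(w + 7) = w^3 + 15*w^2/2 + 7*w/2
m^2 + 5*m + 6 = (m + 2)*(m + 3)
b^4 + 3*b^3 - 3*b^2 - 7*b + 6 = (b - 1)^2*(b + 2)*(b + 3)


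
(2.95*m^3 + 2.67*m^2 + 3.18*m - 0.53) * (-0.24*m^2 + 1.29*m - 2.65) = -0.708*m^5 + 3.1647*m^4 - 5.1364*m^3 - 2.8461*m^2 - 9.1107*m + 1.4045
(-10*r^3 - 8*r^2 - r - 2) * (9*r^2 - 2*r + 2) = -90*r^5 - 52*r^4 - 13*r^3 - 32*r^2 + 2*r - 4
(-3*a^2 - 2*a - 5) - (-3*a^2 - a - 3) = -a - 2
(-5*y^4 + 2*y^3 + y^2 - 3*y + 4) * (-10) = 50*y^4 - 20*y^3 - 10*y^2 + 30*y - 40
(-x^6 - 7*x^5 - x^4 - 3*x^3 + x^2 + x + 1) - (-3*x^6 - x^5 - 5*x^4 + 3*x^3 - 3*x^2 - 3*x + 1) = 2*x^6 - 6*x^5 + 4*x^4 - 6*x^3 + 4*x^2 + 4*x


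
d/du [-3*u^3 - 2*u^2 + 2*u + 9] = -9*u^2 - 4*u + 2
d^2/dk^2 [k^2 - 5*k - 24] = 2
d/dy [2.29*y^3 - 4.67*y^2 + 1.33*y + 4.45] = 6.87*y^2 - 9.34*y + 1.33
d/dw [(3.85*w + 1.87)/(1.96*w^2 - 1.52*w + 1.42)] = (-7.546*w^2 - 7.3304*w + 8.3094)/(3.8416*w^4 - 5.9584*w^3 + 7.8768*w^2 - 4.3168*w + 2.0164)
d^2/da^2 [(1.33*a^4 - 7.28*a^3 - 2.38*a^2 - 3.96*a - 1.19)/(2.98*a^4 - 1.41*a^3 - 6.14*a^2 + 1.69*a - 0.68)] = (-5.6843418860808e-14*a^10 - 118.121835999999*a^9 + 19.1995439999999*a^8 - 1241.594352*a^7 + 758.177438*a^6 + 132.748176*a^5 + 267.591006*a^4 - 689.447768*a^3 - 118.337238*a^2 + 159.939876*a - 8.16323)/(26.463592*a^12 - 37.564092*a^11 - 145.803354*a^10 + 197.014719*a^9 + 239.691354*a^8 - 317.779905*a^7 - 47.559122*a^6 + 123.185781*a^5 - 115.660458*a^4 + 45.207385*a^3 - 14.343852*a^2 + 2.344368*a - 0.314432)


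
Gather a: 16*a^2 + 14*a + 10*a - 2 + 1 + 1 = 16*a^2 + 24*a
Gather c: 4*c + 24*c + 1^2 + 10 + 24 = 28*c + 35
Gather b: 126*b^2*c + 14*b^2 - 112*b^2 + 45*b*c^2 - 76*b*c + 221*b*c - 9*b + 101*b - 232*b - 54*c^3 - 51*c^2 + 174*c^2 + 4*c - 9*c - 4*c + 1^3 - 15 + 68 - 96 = b^2*(126*c - 98) + b*(45*c^2 + 145*c - 140) - 54*c^3 + 123*c^2 - 9*c - 42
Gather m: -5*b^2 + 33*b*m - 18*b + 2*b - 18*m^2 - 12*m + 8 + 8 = -5*b^2 - 16*b - 18*m^2 + m*(33*b - 12) + 16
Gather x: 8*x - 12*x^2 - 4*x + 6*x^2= -6*x^2 + 4*x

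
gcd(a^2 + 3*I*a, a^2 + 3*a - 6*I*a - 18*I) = 1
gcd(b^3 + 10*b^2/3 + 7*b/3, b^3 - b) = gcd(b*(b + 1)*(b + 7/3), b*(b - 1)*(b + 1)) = b^2 + b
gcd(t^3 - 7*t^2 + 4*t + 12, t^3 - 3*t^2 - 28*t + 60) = t^2 - 8*t + 12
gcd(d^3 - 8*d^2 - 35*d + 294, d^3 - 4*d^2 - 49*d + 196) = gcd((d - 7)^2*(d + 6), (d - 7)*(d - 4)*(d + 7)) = d - 7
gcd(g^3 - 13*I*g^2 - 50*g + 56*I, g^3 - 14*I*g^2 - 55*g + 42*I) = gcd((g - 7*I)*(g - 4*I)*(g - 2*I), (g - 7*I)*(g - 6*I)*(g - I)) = g - 7*I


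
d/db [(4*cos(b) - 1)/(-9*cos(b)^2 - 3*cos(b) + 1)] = (-36*cos(b)^2 + 18*cos(b) - 1)*sin(b)/(-9*sin(b)^2 + 3*cos(b) + 8)^2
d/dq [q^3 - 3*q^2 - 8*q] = 3*q^2 - 6*q - 8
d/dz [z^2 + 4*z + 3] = 2*z + 4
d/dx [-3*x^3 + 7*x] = 7 - 9*x^2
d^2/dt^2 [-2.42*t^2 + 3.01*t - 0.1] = -4.84000000000000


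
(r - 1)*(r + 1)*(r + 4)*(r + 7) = r^4 + 11*r^3 + 27*r^2 - 11*r - 28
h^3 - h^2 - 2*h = h*(h - 2)*(h + 1)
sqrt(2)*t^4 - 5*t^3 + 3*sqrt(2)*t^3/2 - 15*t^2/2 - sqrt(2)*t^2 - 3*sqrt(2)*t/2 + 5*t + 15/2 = (t - 1)*(t + 3/2)*(t - 5*sqrt(2)/2)*(sqrt(2)*t + sqrt(2))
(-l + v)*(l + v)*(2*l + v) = -2*l^3 - l^2*v + 2*l*v^2 + v^3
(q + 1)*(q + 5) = q^2 + 6*q + 5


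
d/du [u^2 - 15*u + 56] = 2*u - 15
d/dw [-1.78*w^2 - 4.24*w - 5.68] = -3.56*w - 4.24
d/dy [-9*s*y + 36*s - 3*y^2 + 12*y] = -9*s - 6*y + 12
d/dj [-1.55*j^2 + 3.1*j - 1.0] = 3.1 - 3.1*j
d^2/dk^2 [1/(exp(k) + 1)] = (exp(k) - 1)*exp(k)/(exp(k) + 1)^3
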